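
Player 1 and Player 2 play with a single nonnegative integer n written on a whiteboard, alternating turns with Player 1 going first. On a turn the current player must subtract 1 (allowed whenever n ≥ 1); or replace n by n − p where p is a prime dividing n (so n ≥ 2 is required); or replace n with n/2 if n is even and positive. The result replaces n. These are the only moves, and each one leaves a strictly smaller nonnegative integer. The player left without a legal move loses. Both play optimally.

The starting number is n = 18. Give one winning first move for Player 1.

Move to 9.

Build the W/L table. Terminal = L. A non-terminal position is W if it has a move to some L; otherwise it is L.
n=0: no move → L
n=1: reaches L-position 0 → W
n=2: reaches L-position 0 → W
n=3: reaches L-position 0 → W
n=4: only reaches 2(W), 3(W), all W → L
n=5: reaches L-position 0 → W
n=6: reaches L-position 4 → W
n=7: reaches L-position 0 → W
n=8: reaches L-position 4 → W
n=9: only reaches 6(W), 8(W), all W → L
n=10: reaches L-position 9 → W
n=11: reaches L-position 0 → W
n=12: reaches L-position 9 → W
n=13: reaches L-position 0 → W
n=14: only reaches 7(W), 12(W), 13(W), all W → L
n=15: reaches L-position 14 → W
n=16: reaches L-position 14 → W
n=17: reaches L-position 0 → W
n=18: reaches L-position 9 → W
From 18, the L positions reachable in one move are: 9.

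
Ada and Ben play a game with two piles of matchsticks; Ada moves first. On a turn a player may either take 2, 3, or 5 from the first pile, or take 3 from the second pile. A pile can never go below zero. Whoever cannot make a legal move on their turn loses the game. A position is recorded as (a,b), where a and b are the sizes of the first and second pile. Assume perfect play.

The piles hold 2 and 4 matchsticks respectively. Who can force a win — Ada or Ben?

Ben wins.

Positions with no move are L. A position that does have a move is losing for the player to move precisely when every available move leads to a winning position for the opponent. Fill in the labels:
No move ever increases a pile, so every position that can arise here has a ≤ 2 and b ≤ 4; it is enough to label the cells with 0 ≤ a ≤ 2 and 0 ≤ b ≤ 4.
Every move lowers a or b (never raises either), so fill the grid row by row in increasing a, and left to right within a row: each cell's successors are then already labelled.
      b=0  b=1  b=2  b=3  b=4
a=0:    L    L    L    W    W
a=1:    L    L    L    W    W
a=2:    W    W    W    L    L
Cells with no legal move (terminal, hence L): (0,0), (0,1), (0,2), (1,0), (1,1), (1,2).
The remaining L cells, each justified by listing all of its moves:
(2,3): moves to (0,3)(W), (2,0)(W); every one is W ⇒ L
(2,4): moves to (0,4)(W), (2,1)(W); every one is W ⇒ L
Every other cell has at least one move into one of the L cells above, so it is W.
The starting position (2,4) is L: whatever Ada does, the opponent receives a W position.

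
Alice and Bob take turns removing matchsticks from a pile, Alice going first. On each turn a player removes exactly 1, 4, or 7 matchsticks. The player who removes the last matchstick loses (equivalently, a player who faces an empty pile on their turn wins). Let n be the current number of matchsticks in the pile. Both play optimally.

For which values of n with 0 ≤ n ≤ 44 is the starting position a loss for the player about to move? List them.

Positions with no move are W. A position that does have a move is losing for the player to move precisely when every available move leads to a winning position for the opponent. Fill in the labels:
n=0: no move; the opponent has just taken the last matchstick and therefore loses → W
n=1: only reaches 0(W), which is W → L
n=2: reaches L-position 1 → W
n=3: only reaches 2(W), which is W → L
n=4: reaches L-position 3 → W
n=5: reaches L-position 1 → W
n=6: only reaches 5(W), 2(W), all W → L
n=7: reaches L-position 6 → W
n=8: reaches L-position 1 → W
n=9: only reaches 8(W), 5(W), 2(W), all W → L
n=10: reaches L-position 9 → W
n=11: only reaches 10(W), 7(W), 4(W), all W → L
n=12: reaches L-position 11 → W
n=13: reaches L-position 9 → W
n=14: only reaches 13(W), 10(W), 7(W), all W → L
n=15: reaches L-position 14 → W
n=16: reaches L-position 9 → W
n=17: only reaches 16(W), 13(W), 10(W), all W → L
n=18: reaches L-position 17 → W
n=19: only reaches 18(W), 15(W), 12(W), all W → L
n=20: reaches L-position 19 → W
n=21: reaches L-position 17 → W
n=22: only reaches 21(W), 18(W), 15(W), all W → L
n=23: reaches L-position 22 → W
n=24: reaches L-position 17 → W
n=25: only reaches 24(W), 21(W), 18(W), all W → L
n=26: reaches L-position 25 → W
n=27: only reaches 26(W), 23(W), 20(W), all W → L
n=28: reaches L-position 27 → W
n=29: reaches L-position 25 → W
n=30: only reaches 29(W), 26(W), 23(W), all W → L
n=31: reaches L-position 30 → W
n=32: reaches L-position 25 → W
n=33: only reaches 32(W), 29(W), 26(W), all W → L
n=34: reaches L-position 33 → W
n=35: only reaches 34(W), 31(W), 28(W), all W → L
n=36: reaches L-position 35 → W
n=37: reaches L-position 33 → W
n=38: only reaches 37(W), 34(W), 31(W), all W → L
n=39: reaches L-position 38 → W
n=40: reaches L-position 33 → W
n=41: only reaches 40(W), 37(W), 34(W), all W → L
n=42: reaches L-position 41 → W
n=43: only reaches 42(W), 39(W), 36(W), all W → L
n=44: reaches L-position 43 → W
Reading off the rows marked L gives the requested list; there are 17 such values of n.

1, 3, 6, 9, 11, 14, 17, 19, 22, 25, 27, 30, 33, 35, 38, 41, 43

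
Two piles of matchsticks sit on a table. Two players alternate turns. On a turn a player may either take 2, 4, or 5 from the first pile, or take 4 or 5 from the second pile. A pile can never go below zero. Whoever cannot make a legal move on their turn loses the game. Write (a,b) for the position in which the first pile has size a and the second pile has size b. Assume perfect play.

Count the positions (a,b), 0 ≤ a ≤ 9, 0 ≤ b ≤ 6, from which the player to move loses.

25

Positions with no move are L. A position that does have a move is losing for the player to move precisely when every available move leads to a winning position for the opponent. Fill in the labels:
Every move lowers a or b (never raises either), so fill the grid row by row in increasing a, and left to right within a row: each cell's successors are then already labelled.
      b=0  b=1  b=2  b=3  b=4  b=5  b=6
a=0:    L    L    L    L    W    W    W
a=1:    L    L    L    L    W    W    W
a=2:    W    W    W    W    L    L    L
a=3:    W    W    W    W    L    L    L
a=4:    W    W    W    W    W    W    W
a=5:    W    W    W    W    W    W    W
a=6:    W    W    W    W    W    W    W
a=7:    L    L    L    L    W    W    W
a=8:    L    L    L    L    W    W    W
a=9:    W    W    W    W    L    L    L
Cells with no legal move (terminal, hence L): (0,0), (0,1), (0,2), (0,3), (1,0), (1,1), (1,2), (1,3).
The remaining L cells, each justified by listing all of its moves:
(2,4): only reaches (0,4)(W), (2,0)(W), all W → L
(2,5): only reaches (0,5)(W), (2,1)(W), (2,0)(W), all W → L
(2,6): only reaches (0,6)(W), (2,2)(W), (2,1)(W), all W → L
(3,4): only reaches (1,4)(W), (3,0)(W), all W → L
(3,5): only reaches (1,5)(W), (3,1)(W), (3,0)(W), all W → L
(3,6): only reaches (1,6)(W), (3,2)(W), (3,1)(W), all W → L
(7,0): only reaches (5,0)(W), (3,0)(W), (2,0)(W), all W → L
(7,1): only reaches (5,1)(W), (3,1)(W), (2,1)(W), all W → L
(7,2): only reaches (5,2)(W), (3,2)(W), (2,2)(W), all W → L
(7,3): only reaches (5,3)(W), (3,3)(W), (2,3)(W), all W → L
(8,0): only reaches (6,0)(W), (4,0)(W), (3,0)(W), all W → L
(8,1): only reaches (6,1)(W), (4,1)(W), (3,1)(W), all W → L
(8,2): only reaches (6,2)(W), (4,2)(W), (3,2)(W), all W → L
(8,3): only reaches (6,3)(W), (4,3)(W), (3,3)(W), all W → L
(9,4): only reaches (7,4)(W), (5,4)(W), (4,4)(W), (9,0)(W), all W → L
(9,5): only reaches (7,5)(W), (5,5)(W), (4,5)(W), (9,1)(W), (9,0)(W), all W → L
(9,6): only reaches (7,6)(W), (5,6)(W), (4,6)(W), (9,2)(W), (9,1)(W), all W → L
Every other cell has at least one move into one of the L cells above, so it is W.
L cells per row: a=0: 4, a=1: 4, a=2: 3, a=3: 3, a=4: 0, a=5: 0, a=6: 0, a=7: 4, a=8: 4, a=9: 3; total 25.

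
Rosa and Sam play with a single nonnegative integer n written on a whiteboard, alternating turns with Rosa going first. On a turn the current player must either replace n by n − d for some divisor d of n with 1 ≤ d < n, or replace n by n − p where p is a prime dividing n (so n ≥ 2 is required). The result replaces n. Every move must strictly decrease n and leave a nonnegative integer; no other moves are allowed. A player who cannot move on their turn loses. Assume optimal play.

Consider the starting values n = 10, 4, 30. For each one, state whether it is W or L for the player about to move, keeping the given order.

10: W, 4: L, 30: W

Use the standard recursion: the mover loses at a terminal position; elsewhere, the mover wins exactly when some move hands the opponent an L position.
n=0: no move → L
n=1: no move → L
n=2: →0(L), so W
n=3: →0(L), so W
n=4: →2(W), 3(W) — all W, so L
n=5: →0(L), so W
n=6: →4(L), so W
n=7: →0(L), so W
n=8: →4(L), so W
n=9: →6(W), 8(W) — all W, so L
n=10: →9(L), so W
n=11: →0(L), so W
n=12: →9(L), so W
n=13: →0(L), so W
n=14: →7(W), 12(W), 13(W) — all W, so L
n=15: →14(L), so W
n=16: →14(L), so W
n=17: →0(L), so W
n=18: →9(L), so W
n=19: →0(L), so W
n=20: →10(W), 15(W), 16(W), 18(W), 19(W) — all W, so L
n=21: →14(L), so W
n=22: →20(L), so W
n=23: →0(L), so W
n=24: →20(L), so W
n=25: →20(L), so W
n=26: →13(W), 24(W), 25(W) — all W, so L
n=27: →26(L), so W
n=28: →14(L), so W
n=29: →0(L), so W
n=30: →20(L), so W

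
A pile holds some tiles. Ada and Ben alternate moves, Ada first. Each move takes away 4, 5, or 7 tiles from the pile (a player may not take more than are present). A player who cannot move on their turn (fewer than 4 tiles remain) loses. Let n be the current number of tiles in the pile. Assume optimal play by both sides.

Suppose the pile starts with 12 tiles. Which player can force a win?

Work bottom-up. With no move the player to move loses. Otherwise the position is W if at least one move leads to an L position for the opponent, and L if every move leads to a W.
n=0: no move → L
n=1: no move → L
n=2: no move → L
n=3: no move → L
n=4: reaches L-position 0 → W
n=5: reaches L-position 1 → W
n=6: reaches L-position 2 → W
n=7: reaches L-position 3 → W
n=8: reaches L-position 3 → W
n=9: reaches L-position 2 → W
n=10: reaches L-position 3 → W
n=11: only reaches 7(W), 6(W), 4(W), all W → L
n=12: only reaches 8(W), 7(W), 5(W), all W → L
Every move from 12 reaches a W position, so the mover loses.

Ben wins.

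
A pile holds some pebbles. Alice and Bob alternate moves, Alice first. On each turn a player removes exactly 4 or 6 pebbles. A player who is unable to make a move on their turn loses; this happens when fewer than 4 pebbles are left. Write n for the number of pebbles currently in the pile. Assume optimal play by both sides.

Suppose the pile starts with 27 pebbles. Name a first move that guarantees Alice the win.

Compute win/loss labels from the base case upward. A position with no move is L. Any other position is W if it can reach an L in one move, else L.
n=0: no move → L
n=1: no move → L
n=2: no move → L
n=3: no move → L
n=4: W (go to 0, an L position)
n=5: W (go to 1, an L position)
n=6: W (go to 2, an L position)
n=7: W (go to 3, an L position)
n=8: W (go to 2, an L position)
n=9: W (go to 3, an L position)
n=10: L (options 6(W), 4(W) are all W)
n=11: L (options 7(W), 5(W) are all W)
n=12: L (options 8(W), 6(W) are all W)
n=13: L (options 9(W), 7(W) are all W)
n=14: W (go to 10, an L position)
n=15: W (go to 11, an L position)
n=16: W (go to 12, an L position)
n=17: W (go to 13, an L position)
n=18: W (go to 12, an L position)
n=19: W (go to 13, an L position)
n=20: L (options 16(W), 14(W) are all W)
n=21: L (options 17(W), 15(W) are all W)
n=22: L (options 18(W), 16(W) are all W)
n=23: L (options 19(W), 17(W) are all W)
n=24: W (go to 20, an L position)
n=25: W (go to 21, an L position)
n=26: W (go to 22, an L position)
n=27: W (go to 23, an L position)
From 27, the L positions reachable in one move are: 23, 21. Any move reaching one of these is winning.

Remove 4, leaving 23.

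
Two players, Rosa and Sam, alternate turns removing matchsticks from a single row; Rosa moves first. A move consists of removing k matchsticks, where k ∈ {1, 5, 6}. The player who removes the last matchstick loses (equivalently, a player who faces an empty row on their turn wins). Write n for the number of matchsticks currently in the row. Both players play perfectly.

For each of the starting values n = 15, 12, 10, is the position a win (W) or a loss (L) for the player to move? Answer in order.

15: W, 12: L, 10: W

Work bottom-up. With no move the player to move wins. Otherwise the position is W if at least one move leads to an L position for the opponent, and L if every move leads to a W.
n=0: no move; the opponent has just taken the last matchstick and therefore loses → W
n=1: L (sole option 0(W) is W)
n=2: W (go to 1, an L position)
n=3: L (sole option 2(W) is W)
n=4: W (go to 3, an L position)
n=5: L (options 4(W), 0(W) are all W)
n=6: W (go to 5, an L position)
n=7: W (go to 1, an L position)
n=8: W (go to 3, an L position)
n=9: W (go to 3, an L position)
n=10: W (go to 5, an L position)
n=11: W (go to 5, an L position)
n=12: L (options 11(W), 7(W), 6(W) are all W)
n=13: W (go to 12, an L position)
n=14: L (options 13(W), 9(W), 8(W) are all W)
n=15: W (go to 14, an L position)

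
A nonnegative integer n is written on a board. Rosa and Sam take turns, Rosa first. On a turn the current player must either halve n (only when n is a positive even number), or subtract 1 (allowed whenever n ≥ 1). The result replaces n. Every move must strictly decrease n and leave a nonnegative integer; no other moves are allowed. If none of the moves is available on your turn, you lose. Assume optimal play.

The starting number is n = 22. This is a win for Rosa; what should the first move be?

Use the standard recursion: the mover loses at a terminal position; elsewhere, the mover wins exactly when some move hands the opponent an L position.
n=0: no move → L
n=1: reaches L-position 0 → W
n=2: only reaches 1(W), which is W → L
n=3: reaches L-position 2 → W
n=4: reaches L-position 2 → W
n=5: only reaches 4(W), which is W → L
n=6: reaches L-position 5 → W
n=7: only reaches 6(W), which is W → L
n=8: reaches L-position 7 → W
n=9: only reaches 8(W), which is W → L
n=10: reaches L-position 5 → W
n=11: only reaches 10(W), which is W → L
n=12: reaches L-position 11 → W
n=13: only reaches 12(W), which is W → L
n=14: reaches L-position 7 → W
n=15: only reaches 14(W), which is W → L
n=16: reaches L-position 15 → W
n=17: only reaches 16(W), which is W → L
n=18: reaches L-position 9 → W
n=19: only reaches 18(W), which is W → L
n=20: reaches L-position 19 → W
n=21: only reaches 20(W), which is W → L
n=22: reaches L-position 11 → W
From 22, the L positions reachable in one move are: 11, 21. Any move reaching one of these is winning.

Move to 11.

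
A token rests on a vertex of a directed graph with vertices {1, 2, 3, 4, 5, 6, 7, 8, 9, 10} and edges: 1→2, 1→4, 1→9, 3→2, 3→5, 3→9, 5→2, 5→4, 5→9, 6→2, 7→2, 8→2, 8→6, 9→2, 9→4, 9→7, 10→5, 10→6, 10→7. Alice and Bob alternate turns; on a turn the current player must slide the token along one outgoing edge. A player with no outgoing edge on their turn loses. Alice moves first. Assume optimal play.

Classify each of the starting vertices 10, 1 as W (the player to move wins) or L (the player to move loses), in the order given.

10: L, 1: W

Compute win/loss labels from the base case upward. A position with no move is L. Any other position is W if it can reach an L in one move, else L.
Every edge goes from a vertex to one that appears earlier in the order 4, 2, 7, 9, 5, 6, 1, 8, 3, 10, so processing vertices in that order labels each vertex after all of its successors.
4: no outgoing edge → L
2: no outgoing edge → L
7: W (go to 2, an L position)
9: W (go to 2, an L position)
5: W (go to 2, an L position)
6: W (go to 2, an L position)
1: W (go to 2, an L position)
8: W (go to 2, an L position)
3: W (go to 2, an L position)
10: L (options 6(W), 5(W), 7(W) are all W)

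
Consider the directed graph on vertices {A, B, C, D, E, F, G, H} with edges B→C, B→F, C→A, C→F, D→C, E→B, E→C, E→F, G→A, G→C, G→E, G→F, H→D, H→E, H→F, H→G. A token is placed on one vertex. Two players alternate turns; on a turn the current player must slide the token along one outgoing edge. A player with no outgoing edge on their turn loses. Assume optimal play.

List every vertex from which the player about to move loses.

A, D, F

Positions with no move are L. A position that does have a move is losing for the player to move precisely when every available move leads to a winning position for the opponent. Fill in the labels:
Every edge goes from a vertex to one that appears earlier in the order F, A, C, B, E, D, G, H, so processing vertices in that order labels each vertex after all of its successors.
F: no outgoing edge → L
A: no outgoing edge → L
C: W (go to A, an L position)
B: W (go to F, an L position)
E: W (go to F, an L position)
D: L (sole option C(W) is W)
G: W (go to A, an L position)
H: W (go to D, an L position)
The losing starting vertices are exactly the entries labelled L in this table (3 of them).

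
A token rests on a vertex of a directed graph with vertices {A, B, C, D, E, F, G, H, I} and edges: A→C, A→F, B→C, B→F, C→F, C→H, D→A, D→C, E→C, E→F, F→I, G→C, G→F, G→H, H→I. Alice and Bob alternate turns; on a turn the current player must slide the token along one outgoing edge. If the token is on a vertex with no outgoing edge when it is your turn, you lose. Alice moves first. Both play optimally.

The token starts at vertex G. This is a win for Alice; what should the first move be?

Move to C.

Work bottom-up. With no move the player to move loses. Otherwise the position is W if at least one move leads to an L position for the opponent, and L if every move leads to a W.
Every edge goes from a vertex to one that appears earlier in the order I, H, F, C, E, A, D, G, B, so processing vertices in that order labels each vertex after all of its successors.
I: no outgoing edge → L
H: reaches L-position I → W
F: reaches L-position I → W
C: only reaches F(W), H(W), all W → L
E: reaches L-position C → W
A: reaches L-position C → W
D: reaches L-position C → W
G: reaches L-position C → W
B: reaches L-position C → W
From G, the L positions reachable in one move are: C.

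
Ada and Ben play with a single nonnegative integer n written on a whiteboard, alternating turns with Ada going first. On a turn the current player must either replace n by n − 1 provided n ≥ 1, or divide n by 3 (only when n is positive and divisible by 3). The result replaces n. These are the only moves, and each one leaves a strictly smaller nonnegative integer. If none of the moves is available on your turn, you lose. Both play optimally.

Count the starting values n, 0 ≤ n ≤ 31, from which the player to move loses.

15

Compute win/loss labels from the base case upward. A position with no move is L. Any other position is W if it can reach an L in one move, else L.
n=0: no move → L
n=1: →0(L), so W
n=2: →1(W) only, which is W, so L
n=3: →2(L), so W
n=4: →3(W) only, which is W, so L
n=5: →4(L), so W
n=6: →2(L), so W
n=7: →6(W) only, which is W, so L
n=8: →7(L), so W
n=9: →3(W), 8(W) — all W, so L
n=10: →9(L), so W
n=11: →10(W) only, which is W, so L
n=12: →4(L), so W
n=13: →12(W) only, which is W, so L
n=14: →13(L), so W
n=15: →5(W), 14(W) — all W, so L
n=16: →15(L), so W
n=17: →16(W) only, which is W, so L
n=18: →17(L), so W
n=19: →18(W) only, which is W, so L
n=20: →19(L), so W
n=21: →7(L), so W
n=22: →21(W) only, which is W, so L
n=23: →22(L), so W
n=24: →8(W), 23(W) — all W, so L
n=25: →24(L), so W
n=26: →25(W) only, which is W, so L
n=27: →9(L), so W
n=28: →27(W) only, which is W, so L
n=29: →28(L), so W
n=30: →10(W), 29(W) — all W, so L
n=31: →30(L), so W
L entries with 0 ≤ n ≤ 31: n = 0, 2, 4, 7, 9, 11, 13, 15, 17, 19, 22, 24, 26, 28, 30; that makes 15.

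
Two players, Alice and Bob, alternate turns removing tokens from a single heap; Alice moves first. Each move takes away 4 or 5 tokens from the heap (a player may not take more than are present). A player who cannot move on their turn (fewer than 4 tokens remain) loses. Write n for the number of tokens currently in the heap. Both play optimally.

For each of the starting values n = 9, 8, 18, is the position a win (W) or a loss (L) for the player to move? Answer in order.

9: L, 8: W, 18: L

Use the standard recursion: the mover loses at a terminal position; elsewhere, the mover wins exactly when some move hands the opponent an L position.
n=0: no move → L
n=1: no move → L
n=2: no move → L
n=3: no move → L
n=4: can move to 0, which is L ⇒ W
n=5: can move to 1, which is L ⇒ W
n=6: can move to 2, which is L ⇒ W
n=7: can move to 3, which is L ⇒ W
n=8: can move to 3, which is L ⇒ W
n=9: moves to 5(W), 4(W); every one is W ⇒ L
n=10: moves to 6(W), 5(W); every one is W ⇒ L
n=11: moves to 7(W), 6(W); every one is W ⇒ L
n=12: moves to 8(W), 7(W); every one is W ⇒ L
n=13: can move to 9, which is L ⇒ W
n=14: can move to 10, which is L ⇒ W
n=15: can move to 11, which is L ⇒ W
n=16: can move to 12, which is L ⇒ W
n=17: can move to 12, which is L ⇒ W
n=18: moves to 14(W), 13(W); every one is W ⇒ L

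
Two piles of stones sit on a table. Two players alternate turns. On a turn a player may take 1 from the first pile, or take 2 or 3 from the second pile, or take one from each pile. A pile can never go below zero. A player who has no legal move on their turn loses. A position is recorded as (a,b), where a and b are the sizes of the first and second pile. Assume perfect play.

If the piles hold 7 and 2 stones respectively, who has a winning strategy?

Use the standard recursion: the mover loses at a terminal position; elsewhere, the mover wins exactly when some move hands the opponent an L position.
No move ever increases a pile, so every position that can arise here has a ≤ 7 and b ≤ 2; it is enough to label the cells with 0 ≤ a ≤ 7 and 0 ≤ b ≤ 2.
Every move lowers a or b (never raises either), so fill the grid row by row in increasing a, and left to right within a row: each cell's successors are then already labelled.
      b=0  b=1  b=2
a=0:    L    L    W
a=1:    W    W    W
a=2:    L    L    W
a=3:    W    W    W
a=4:    L    L    W
a=5:    W    W    W
a=6:    L    L    W
a=7:    W    W    W
Cells with no legal move (terminal, hence L): (0,0), (0,1).
The remaining L cells, each justified by listing all of its moves:
(2,0): →(1,0)(W) only, which is W, so L
(2,1): →(1,1)(W), (1,0)(W) — all W, so L
(4,0): →(3,0)(W) only, which is W, so L
(4,1): →(3,1)(W), (3,0)(W) — all W, so L
(6,0): →(5,0)(W) only, which is W, so L
(6,1): →(5,1)(W), (5,0)(W) — all W, so L
Every other cell has at least one move into one of the L cells above, so it is W.
The starting position (7,2) is W: the player to move should move to (6,1), handing over an L position.

The first player wins.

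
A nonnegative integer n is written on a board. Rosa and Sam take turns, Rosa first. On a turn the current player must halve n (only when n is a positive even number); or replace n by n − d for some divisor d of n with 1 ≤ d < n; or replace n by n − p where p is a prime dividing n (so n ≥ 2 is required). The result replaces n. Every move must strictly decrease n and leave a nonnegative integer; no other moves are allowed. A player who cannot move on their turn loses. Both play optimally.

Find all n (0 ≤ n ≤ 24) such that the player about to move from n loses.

Compute win/loss labels from the base case upward. A position with no move is L. Any other position is W if it can reach an L in one move, else L.
n=0: no move → L
n=1: no move → L
n=2: W (go to 0, an L position)
n=3: W (go to 0, an L position)
n=4: L (options 2(W), 3(W) are all W)
n=5: W (go to 0, an L position)
n=6: W (go to 4, an L position)
n=7: W (go to 0, an L position)
n=8: W (go to 4, an L position)
n=9: L (options 6(W), 8(W) are all W)
n=10: W (go to 9, an L position)
n=11: W (go to 0, an L position)
n=12: W (go to 9, an L position)
n=13: W (go to 0, an L position)
n=14: L (options 7(W), 12(W), 13(W) are all W)
n=15: W (go to 14, an L position)
n=16: W (go to 14, an L position)
n=17: W (go to 0, an L position)
n=18: W (go to 9, an L position)
n=19: W (go to 0, an L position)
n=20: L (options 10(W), 15(W), 16(W), 18(W), 19(W) are all W)
n=21: W (go to 14, an L position)
n=22: W (go to 20, an L position)
n=23: W (go to 0, an L position)
n=24: W (go to 20, an L position)
The losing starting values of n are exactly the entries labelled L in this table (6 of them).

0, 1, 4, 9, 14, 20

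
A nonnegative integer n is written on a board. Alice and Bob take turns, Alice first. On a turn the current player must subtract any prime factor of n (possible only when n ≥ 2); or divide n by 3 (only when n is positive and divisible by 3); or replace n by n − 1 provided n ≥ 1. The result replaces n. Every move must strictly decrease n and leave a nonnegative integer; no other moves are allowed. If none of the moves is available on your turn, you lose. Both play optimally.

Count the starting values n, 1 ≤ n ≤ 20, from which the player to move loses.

4

Classify positions by backward induction: terminal positions (no move available) are L. From any other position, the mover wins iff some move reaches an L.
n=0: no move → L
n=1: reaches L-position 0 → W
n=2: reaches L-position 0 → W
n=3: reaches L-position 0 → W
n=4: only reaches 2(W), 3(W), all W → L
n=5: reaches L-position 0 → W
n=6: reaches L-position 4 → W
n=7: reaches L-position 0 → W
n=8: only reaches 6(W), 7(W), all W → L
n=9: reaches L-position 8 → W
n=10: reaches L-position 8 → W
n=11: reaches L-position 0 → W
n=12: reaches L-position 4 → W
n=13: reaches L-position 0 → W
n=14: only reaches 7(W), 12(W), 13(W), all W → L
n=15: reaches L-position 14 → W
n=16: reaches L-position 14 → W
n=17: reaches L-position 0 → W
n=18: only reaches 6(W), 15(W), 16(W), 17(W), all W → L
n=19: reaches L-position 0 → W
n=20: reaches L-position 18 → W
L entries with 1 ≤ n ≤ 20 (n=0 is outside the asked range and is not counted): n = 4, 8, 14, 18; that makes 4.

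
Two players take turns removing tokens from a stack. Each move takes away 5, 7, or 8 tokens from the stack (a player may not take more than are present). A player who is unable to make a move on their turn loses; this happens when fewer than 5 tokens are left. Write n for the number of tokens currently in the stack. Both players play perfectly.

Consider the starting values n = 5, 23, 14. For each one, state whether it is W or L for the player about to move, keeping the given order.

5: W, 23: W, 14: L

Use the standard recursion: the mover loses at a terminal position; elsewhere, the mover wins exactly when some move hands the opponent an L position.
n=0: no move → L
n=1: no move → L
n=2: no move → L
n=3: no move → L
n=4: no move → L
n=5: →0(L), so W
n=6: →1(L), so W
n=7: →2(L), so W
n=8: →3(L), so W
n=9: →4(L), so W
n=10: →3(L), so W
n=11: →4(L), so W
n=12: →4(L), so W
n=13: →8(W), 6(W), 5(W) — all W, so L
n=14: →9(W), 7(W), 6(W) — all W, so L
n=15: →10(W), 8(W), 7(W) — all W, so L
n=16: →11(W), 9(W), 8(W) — all W, so L
n=17: →12(W), 10(W), 9(W) — all W, so L
n=18: →13(L), so W
n=19: →14(L), so W
n=20: →15(L), so W
n=21: →16(L), so W
n=22: →17(L), so W
n=23: →16(L), so W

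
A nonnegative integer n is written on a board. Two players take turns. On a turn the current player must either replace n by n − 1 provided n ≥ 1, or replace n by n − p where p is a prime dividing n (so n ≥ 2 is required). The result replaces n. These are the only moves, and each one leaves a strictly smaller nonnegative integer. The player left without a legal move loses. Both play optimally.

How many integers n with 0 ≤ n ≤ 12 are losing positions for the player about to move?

4

Positions with no move are L. A position that does have a move is losing for the player to move precisely when every available move leads to a winning position for the opponent. Fill in the labels:
n=0: no move → L
n=1: W (go to 0, an L position)
n=2: W (go to 0, an L position)
n=3: W (go to 0, an L position)
n=4: L (options 2(W), 3(W) are all W)
n=5: W (go to 0, an L position)
n=6: W (go to 4, an L position)
n=7: W (go to 0, an L position)
n=8: L (options 6(W), 7(W) are all W)
n=9: W (go to 8, an L position)
n=10: W (go to 8, an L position)
n=11: W (go to 0, an L position)
n=12: L (options 9(W), 10(W), 11(W) are all W)
L entries with 0 ≤ n ≤ 12: n = 0, 4, 8, 12; that makes 4.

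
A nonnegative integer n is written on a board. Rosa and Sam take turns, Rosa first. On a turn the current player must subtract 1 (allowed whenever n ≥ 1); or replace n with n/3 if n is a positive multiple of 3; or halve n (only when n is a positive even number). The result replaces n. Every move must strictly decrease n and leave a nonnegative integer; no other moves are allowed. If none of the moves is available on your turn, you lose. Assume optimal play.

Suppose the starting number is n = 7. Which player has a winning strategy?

Build the W/L table. Terminal = L. A non-terminal position is W if it has a move to some L; otherwise it is L.
n=0: no move → L
n=1: reaches L-position 0 → W
n=2: only reaches 1(W), which is W → L
n=3: reaches L-position 2 → W
n=4: reaches L-position 2 → W
n=5: only reaches 4(W), which is W → L
n=6: reaches L-position 2 → W
n=7: only reaches 6(W), which is W → L
Every move from 7 reaches a W position, so the mover loses.

Sam wins.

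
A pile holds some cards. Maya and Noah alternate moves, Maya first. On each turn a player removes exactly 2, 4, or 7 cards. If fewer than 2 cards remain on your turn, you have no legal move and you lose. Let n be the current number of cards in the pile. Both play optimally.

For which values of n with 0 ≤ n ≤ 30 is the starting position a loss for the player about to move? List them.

Build the W/L table. Terminal = L. A non-terminal position is W if it has a move to some L; otherwise it is L.
n=0: no move → L
n=1: no move → L
n=2: can move to 0, which is L ⇒ W
n=3: can move to 1, which is L ⇒ W
n=4: can move to 0, which is L ⇒ W
n=5: can move to 1, which is L ⇒ W
n=6: moves to 4(W), 2(W); every one is W ⇒ L
n=7: can move to 0, which is L ⇒ W
n=8: can move to 6, which is L ⇒ W
n=9: moves to 7(W), 5(W), 2(W); every one is W ⇒ L
n=10: can move to 6, which is L ⇒ W
n=11: can move to 9, which is L ⇒ W
n=12: moves to 10(W), 8(W), 5(W); every one is W ⇒ L
n=13: can move to 9, which is L ⇒ W
n=14: can move to 12, which is L ⇒ W
n=15: moves to 13(W), 11(W), 8(W); every one is W ⇒ L
n=16: can move to 12, which is L ⇒ W
n=17: can move to 15, which is L ⇒ W
n=18: moves to 16(W), 14(W), 11(W); every one is W ⇒ L
n=19: can move to 15, which is L ⇒ W
n=20: can move to 18, which is L ⇒ W
n=21: moves to 19(W), 17(W), 14(W); every one is W ⇒ L
n=22: can move to 18, which is L ⇒ W
n=23: can move to 21, which is L ⇒ W
n=24: moves to 22(W), 20(W), 17(W); every one is W ⇒ L
n=25: can move to 21, which is L ⇒ W
n=26: can move to 24, which is L ⇒ W
n=27: moves to 25(W), 23(W), 20(W); every one is W ⇒ L
n=28: can move to 24, which is L ⇒ W
n=29: can move to 27, which is L ⇒ W
n=30: moves to 28(W), 26(W), 23(W); every one is W ⇒ L
Reading off the rows marked L gives the requested list; there are 11 such values of n.

0, 1, 6, 9, 12, 15, 18, 21, 24, 27, 30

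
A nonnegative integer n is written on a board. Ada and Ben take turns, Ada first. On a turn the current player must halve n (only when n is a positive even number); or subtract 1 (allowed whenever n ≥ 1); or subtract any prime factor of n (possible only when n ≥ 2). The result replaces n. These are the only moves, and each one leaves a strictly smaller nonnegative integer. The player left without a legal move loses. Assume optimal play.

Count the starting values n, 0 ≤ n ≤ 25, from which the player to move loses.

6

Classify positions by backward induction: terminal positions (no move available) are L. From any other position, the mover wins iff some move reaches an L.
n=0: no move → L
n=1: can move to 0, which is L ⇒ W
n=2: can move to 0, which is L ⇒ W
n=3: can move to 0, which is L ⇒ W
n=4: moves to 2(W), 3(W); every one is W ⇒ L
n=5: can move to 0, which is L ⇒ W
n=6: can move to 4, which is L ⇒ W
n=7: can move to 0, which is L ⇒ W
n=8: can move to 4, which is L ⇒ W
n=9: moves to 6(W), 8(W); every one is W ⇒ L
n=10: can move to 9, which is L ⇒ W
n=11: can move to 0, which is L ⇒ W
n=12: can move to 9, which is L ⇒ W
n=13: can move to 0, which is L ⇒ W
n=14: moves to 7(W), 12(W), 13(W); every one is W ⇒ L
n=15: can move to 14, which is L ⇒ W
n=16: can move to 14, which is L ⇒ W
n=17: can move to 0, which is L ⇒ W
n=18: can move to 9, which is L ⇒ W
n=19: can move to 0, which is L ⇒ W
n=20: moves to 10(W), 15(W), 18(W), 19(W); every one is W ⇒ L
n=21: can move to 14, which is L ⇒ W
n=22: can move to 20, which is L ⇒ W
n=23: can move to 0, which is L ⇒ W
n=24: moves to 12(W), 21(W), 22(W), 23(W); every one is W ⇒ L
n=25: can move to 20, which is L ⇒ W
L entries with 0 ≤ n ≤ 25: n = 0, 4, 9, 14, 20, 24; that makes 6.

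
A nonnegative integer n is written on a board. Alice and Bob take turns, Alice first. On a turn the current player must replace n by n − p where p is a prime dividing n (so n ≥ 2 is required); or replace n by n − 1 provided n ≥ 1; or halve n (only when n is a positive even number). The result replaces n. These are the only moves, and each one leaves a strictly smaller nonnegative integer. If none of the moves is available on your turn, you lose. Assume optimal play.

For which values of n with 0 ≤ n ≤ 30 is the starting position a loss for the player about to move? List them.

0, 4, 9, 14, 20, 24, 30

Build the W/L table. Terminal = L. A non-terminal position is W if it has a move to some L; otherwise it is L.
n=0: no move → L
n=1: →0(L), so W
n=2: →0(L), so W
n=3: →0(L), so W
n=4: →2(W), 3(W) — all W, so L
n=5: →0(L), so W
n=6: →4(L), so W
n=7: →0(L), so W
n=8: →4(L), so W
n=9: →6(W), 8(W) — all W, so L
n=10: →9(L), so W
n=11: →0(L), so W
n=12: →9(L), so W
n=13: →0(L), so W
n=14: →7(W), 12(W), 13(W) — all W, so L
n=15: →14(L), so W
n=16: →14(L), so W
n=17: →0(L), so W
n=18: →9(L), so W
n=19: →0(L), so W
n=20: →10(W), 15(W), 18(W), 19(W) — all W, so L
n=21: →14(L), so W
n=22: →20(L), so W
n=23: →0(L), so W
n=24: →12(W), 21(W), 22(W), 23(W) — all W, so L
n=25: →20(L), so W
n=26: →24(L), so W
n=27: →24(L), so W
n=28: →14(L), so W
n=29: →0(L), so W
n=30: →15(W), 25(W), 27(W), 28(W), 29(W) — all W, so L
Reading off the rows marked L gives the requested list; there are 7 such values of n.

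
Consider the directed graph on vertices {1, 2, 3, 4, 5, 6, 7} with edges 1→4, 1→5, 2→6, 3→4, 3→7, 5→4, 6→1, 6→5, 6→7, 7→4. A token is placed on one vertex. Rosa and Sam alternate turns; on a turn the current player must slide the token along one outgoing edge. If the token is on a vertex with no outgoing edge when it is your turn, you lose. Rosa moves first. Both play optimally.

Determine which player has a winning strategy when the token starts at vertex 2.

Use the standard recursion: the mover loses at a terminal position; elsewhere, the mover wins exactly when some move hands the opponent an L position.
Every edge goes from a vertex to one that appears earlier in the order 4, 5, 7, 1, 6, 3, 2, so processing vertices in that order labels each vertex after all of its successors.
4: no outgoing edge → L
5: W (go to 4, an L position)
7: W (go to 4, an L position)
1: W (go to 4, an L position)
6: L (options 1(W), 7(W), 5(W) are all W)
3: W (go to 4, an L position)
2: W (go to 6, an L position)
From 2 Rosa can move to 6, reaching an L position.

Rosa wins.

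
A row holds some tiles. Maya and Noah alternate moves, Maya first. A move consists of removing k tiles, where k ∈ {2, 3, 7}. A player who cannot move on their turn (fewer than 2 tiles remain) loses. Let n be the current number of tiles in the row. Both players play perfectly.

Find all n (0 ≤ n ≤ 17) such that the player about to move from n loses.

Positions with no move are L. A position that does have a move is losing for the player to move precisely when every available move leads to a winning position for the opponent. Fill in the labels:
n=0: no move → L
n=1: no move → L
n=2: reaches L-position 0 → W
n=3: reaches L-position 1 → W
n=4: reaches L-position 1 → W
n=5: only reaches 3(W), 2(W), all W → L
n=6: only reaches 4(W), 3(W), all W → L
n=7: reaches L-position 5 → W
n=8: reaches L-position 6 → W
n=9: reaches L-position 6 → W
n=10: only reaches 8(W), 7(W), 3(W), all W → L
n=11: only reaches 9(W), 8(W), 4(W), all W → L
n=12: reaches L-position 10 → W
n=13: reaches L-position 11 → W
n=14: reaches L-position 11 → W
n=15: only reaches 13(W), 12(W), 8(W), all W → L
n=16: only reaches 14(W), 13(W), 9(W), all W → L
n=17: reaches L-position 15 → W
Reading off the rows marked L gives the requested list; there are 8 such values of n.

0, 1, 5, 6, 10, 11, 15, 16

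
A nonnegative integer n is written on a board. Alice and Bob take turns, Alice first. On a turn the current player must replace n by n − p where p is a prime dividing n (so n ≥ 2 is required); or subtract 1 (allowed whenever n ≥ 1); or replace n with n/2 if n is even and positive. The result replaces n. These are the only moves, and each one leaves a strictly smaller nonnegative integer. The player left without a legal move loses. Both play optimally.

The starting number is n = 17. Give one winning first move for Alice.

Work bottom-up. With no move the player to move loses. Otherwise the position is W if at least one move leads to an L position for the opponent, and L if every move leads to a W.
n=0: no move → L
n=1: reaches L-position 0 → W
n=2: reaches L-position 0 → W
n=3: reaches L-position 0 → W
n=4: only reaches 2(W), 3(W), all W → L
n=5: reaches L-position 0 → W
n=6: reaches L-position 4 → W
n=7: reaches L-position 0 → W
n=8: reaches L-position 4 → W
n=9: only reaches 6(W), 8(W), all W → L
n=10: reaches L-position 9 → W
n=11: reaches L-position 0 → W
n=12: reaches L-position 9 → W
n=13: reaches L-position 0 → W
n=14: only reaches 7(W), 12(W), 13(W), all W → L
n=15: reaches L-position 14 → W
n=16: reaches L-position 14 → W
n=17: reaches L-position 0 → W
From 17, the L positions reachable in one move are: 0.

Move to 0.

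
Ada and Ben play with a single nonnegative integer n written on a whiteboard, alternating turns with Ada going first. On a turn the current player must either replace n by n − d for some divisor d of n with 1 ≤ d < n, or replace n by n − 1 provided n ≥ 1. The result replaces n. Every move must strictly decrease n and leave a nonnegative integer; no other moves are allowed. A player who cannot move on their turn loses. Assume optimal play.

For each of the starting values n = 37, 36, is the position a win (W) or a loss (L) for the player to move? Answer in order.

37: L, 36: W

Build the W/L table. Terminal = L. A non-terminal position is W if it has a move to some L; otherwise it is L.
n=0: no move → L
n=1: →0(L), so W
n=2: →1(W) only, which is W, so L
n=3: →2(L), so W
n=4: →2(L), so W
n=5: →4(W) only, which is W, so L
n=6: →5(L), so W
n=7: →6(W) only, which is W, so L
n=8: →7(L), so W
n=9: →6(W), 8(W) — all W, so L
n=10: →5(L), so W
n=11: →10(W) only, which is W, so L
n=12: →9(L), so W
n=13: →12(W) only, which is W, so L
n=14: →7(L), so W
n=15: →10(W), 12(W), 14(W) — all W, so L
n=16: →15(L), so W
n=17: →16(W) only, which is W, so L
n=18: →9(L), so W
n=19: →18(W) only, which is W, so L
n=20: →15(L), so W
n=21: →14(W), 18(W), 20(W) — all W, so L
n=22: →11(L), so W
n=23: →22(W) only, which is W, so L
n=24: →21(L), so W
n=25: →20(W), 24(W) — all W, so L
n=26: →13(L), so W
n=27: →18(W), 24(W), 26(W) — all W, so L
n=28: →21(L), so W
n=29: →28(W) only, which is W, so L
n=30: →15(L), so W
n=31: →30(W) only, which is W, so L
n=32: →31(L), so W
n=33: →22(W), 30(W), 32(W) — all W, so L
n=34: →17(L), so W
n=35: →28(W), 30(W), 34(W) — all W, so L
n=36: →27(L), so W
n=37: →36(W) only, which is W, so L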